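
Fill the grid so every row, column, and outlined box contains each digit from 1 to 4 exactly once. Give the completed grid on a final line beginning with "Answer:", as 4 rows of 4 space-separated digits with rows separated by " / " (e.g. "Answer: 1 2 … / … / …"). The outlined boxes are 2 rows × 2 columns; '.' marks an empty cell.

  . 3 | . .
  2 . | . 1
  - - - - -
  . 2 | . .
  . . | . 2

Step 1. [r4c2∈{1,4}] r4c2 is the only open cell in col 2 admitting 1, so r4c2=1.
Step 2. [r3c4∈{3,4}] col 4 places 3 nowhere but r3c4 ⇒ r3c4=3.
Step 3. [r4c3∈{4}] nothing but 4 survives at r4c3, so r4c3=4.
Step 4. [r3c1∈{4}] only 4 remains possible at r3c1 ⇒ r3c1=4.
Step 5. [r2c3∈{3}] nothing but 3 survives at r2c3, so r2c3=3.
Step 6. [r4c1∈{3}] only 3 remains possible at r4c1 ⇒ r4c1=3.
Step 7. [r2c2∈{4}] r2c2 has the single candidate 4 ⇒ r2c2=4.
Step 8. [r1c3∈{2}] r1c3 is down to just 2, so r1c3=2.
Step 9. [r3c3∈{1}] r3c3 has the single candidate 1, so r3c3=1.
Step 10. [r1c1∈{1}] only 1 remains possible at r1c1. So r1c1=1.
Step 11. [r1c4∈{4}] r1c4's peers cover all but 4, so r1c4=4.

Answer: 1 3 2 4 / 2 4 3 1 / 4 2 1 3 / 3 1 4 2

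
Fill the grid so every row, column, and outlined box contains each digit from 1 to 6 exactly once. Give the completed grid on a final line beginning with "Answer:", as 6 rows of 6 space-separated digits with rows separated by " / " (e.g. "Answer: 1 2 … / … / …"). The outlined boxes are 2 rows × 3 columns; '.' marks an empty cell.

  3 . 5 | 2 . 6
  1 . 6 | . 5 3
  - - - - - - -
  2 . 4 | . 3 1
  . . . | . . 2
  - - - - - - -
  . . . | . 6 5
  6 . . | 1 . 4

Step 1. [r6c2∈{2,3,5}] in row 6, 5 fits only at r6c2 ⇒ r6c2=5.
Step 2. [r6c3∈{2,3}] row 6 places 3 nowhere but r6c3. So r6c3=3.
Step 3. [r2c4∈{4}] r2c4 is down to just 4, so r2c4=4.
Step 4. [r5c3∈{1,2}] across col 3, 2 lands solely at r5c3 ⇒ r5c3=2.
Step 5. [r4c2∈{1,3,6}] r4c2 is the only open cell in row 4 admitting 3 ⇒ r4c2=3.
Step 6. [r3c4∈{5,6}] row 3 places 5 nowhere but r3c4. So r3c4=5.
Step 7. [r1c2∈{4}] r1c2 is down to just 4 ⇒ r1c2=4.
Step 8. [r6c5∈{2}] only 2 remains possible at r6c5 ⇒ r6c5=2.
Step 9. [r5c2∈{1}] only 1 remains possible at r5c2 ⇒ r5c2=1.
Step 10. [r4c4∈{6}] r4c4's peers cover all but 6 ⇒ r4c4=6.
Step 11. [r3c2∈{6}] r3c2 is down to just 6, so r3c2=6.
Step 12. [r5c4∈{3}] r5c4 has the single candidate 3 ⇒ r5c4=3.
Step 13. [r4c1∈{5}] only 5 remains possible at r4c1, so r4c1=5.
Step 14. [r1c5∈{1}] only 1 remains possible at r1c5 ⇒ r1c5=1.
Step 15. [r4c5∈{4}] r4c5 is down to just 4 ⇒ r4c5=4.
Step 16. [r2c2∈{2}] only 2 remains possible at r2c2 ⇒ r2c2=2.
Step 17. [r5c1∈{4}] only 4 remains possible at r5c1. So r5c1=4.
Step 18. [r4c3∈{1}] r4c3 has the single candidate 1. So r4c3=1.

Answer: 3 4 5 2 1 6 / 1 2 6 4 5 3 / 2 6 4 5 3 1 / 5 3 1 6 4 2 / 4 1 2 3 6 5 / 6 5 3 1 2 4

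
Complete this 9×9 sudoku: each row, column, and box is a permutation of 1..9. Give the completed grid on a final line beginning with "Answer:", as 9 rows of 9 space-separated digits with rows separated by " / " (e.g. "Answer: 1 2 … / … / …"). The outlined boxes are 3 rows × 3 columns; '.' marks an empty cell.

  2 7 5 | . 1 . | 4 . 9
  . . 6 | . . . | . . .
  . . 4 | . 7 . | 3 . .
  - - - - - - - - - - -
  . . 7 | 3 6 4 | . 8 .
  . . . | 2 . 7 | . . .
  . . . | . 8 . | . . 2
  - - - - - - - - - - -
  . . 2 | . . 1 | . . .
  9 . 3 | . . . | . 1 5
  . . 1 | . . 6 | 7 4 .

Step 1. [r4c9∈{1}] r4c9 is down to just 1, so r4c9=1.
Step 2. [r4c1∈{5}] r4c1 is down to just 5. So r4c1=5.
Step 3. [r9c1∈{8}] r9c1 is down to just 8 ⇒ r9c1=8.
Step 4. [r6c3∈{9}] r6c3 has the single candidate 9 ⇒ r6c3=9.
Step 5. [r9c5∈{2,3,5,9}] in row 9, 2 fits only at r9c5, so r9c5=2.
Step 6. [r8c6∈{8}] r8c6 has the single candidate 8, so r8c6=8.
Step 7. [r1c8∈{6}] only 6 remains possible at r1c8. So r1c8=6.
Step 8. [r7c5∈{3,4,5,9}] box 8 places 3 nowhere but r7c5. So r7c5=3.
Step 9. [r6c6∈{5}] r6c6 is down to just 5 ⇒ r6c6=5.
Step 10. [r6c7∈{6}] r6c7 is down to just 6. So r6c7=6.
Step 11. [r2c5∈{4,5,9}] col 5 places 5 nowhere but r2c5 ⇒ r2c5=5.
Step 12. [r3c9∈{8}] only 8 remains possible at r3c9. So r3c9=8.
Step 13. [r2c2∈{1,3,8,9}] 8 has one home in box 1: r2c2 ⇒ r2c2=8.
Step 14. [r2c1∈{1,3}] in box 1, 3 fits only at r2c1. So r2c1=3.
Step 15. [r9c4∈{5,9}] row 9 places 9 nowhere but r9c4 ⇒ r9c4=9.
Step 16. [r8c2∈{4,6}] row 8 places 6 nowhere but r8c2 ⇒ r8c2=6.
Step 17. [r4c7∈{9}] r4c7 has the single candidate 9. So r4c7=9.
Step 18. [r5c9∈{3,4}] col 9 places 4 nowhere but r5c9, so r5c9=4.
Step 19. [r3c1∈{1}] r3c1 is down to just 1. So r3c1=1.
Step 20. [r7c4∈{4,5,7}] col 4 places 5 nowhere but r7c4, so r7c4=5.
Step 21. [r6c8∈{3,7}] in row 6, 7 fits only at r6c8, so r6c8=7.
Step 22. [r6c2∈{1,3,4}] 3 has one home in row 6: r6c2. So r6c2=3.
Step 23. [r2c8∈{2}] r2c8 is down to just 2. So r2c8=2.
Step 24. [r2c4∈{4}] r2c4's peers cover all but 4 ⇒ r2c4=4.
Step 25. [r2c6∈{9}] r2c6's peers cover all but 9, so r2c6=9.
Step 26. [r3c8∈{5}] r3c8's peers cover all but 5 ⇒ r3c8=5.
Step 27. [r7c2∈{4}] only 4 remains possible at r7c2, so r7c2=4.
Step 28. [r8c5∈{4}] r8c5 is down to just 4, so r8c5=4.
Step 29. [r3c4∈{6}] only 6 remains possible at r3c4, so r3c4=6.
Step 30. [r4c2∈{2}] r4c2 is down to just 2. So r4c2=2.
Step 31. [r6c4∈{1}] only 1 remains possible at r6c4 ⇒ r6c4=1.
Step 32. [r8c4∈{7}] nothing but 7 survives at r8c4 ⇒ r8c4=7.
Step 33. [r9c2∈{5}] r9c2's peers cover all but 5 ⇒ r9c2=5.
Step 34. [r5c5∈{9}] nothing but 9 survives at r5c5, so r5c5=9.
Step 35. [r1c4∈{8}] only 8 remains possible at r1c4 ⇒ r1c4=8.
Step 36. [r7c8∈{9}] r7c8's peers cover all but 9. So r7c8=9.
Step 37. [r7c9∈{6}] only 6 remains possible at r7c9 ⇒ r7c9=6.
Step 38. [r5c7∈{5}] r5c7 is down to just 5 ⇒ r5c7=5.
Step 39. [r5c2∈{1}] r5c2's peers cover all but 1, so r5c2=1.
Step 40. [r7c1∈{7}] r7c1's peers cover all but 7 ⇒ r7c1=7.
Step 41. [r5c8∈{3}] r5c8's peers cover all but 3, so r5c8=3.
Step 42. [r2c9∈{7}] r2c9 is down to just 7 ⇒ r2c9=7.
Step 43. [r6c1∈{4}] r6c1's peers cover all but 4. So r6c1=4.
Step 44. [r5c1∈{6}] r5c1 has the single candidate 6 ⇒ r5c1=6.
Step 45. [r9c9∈{3}] r9c9's peers cover all but 3, so r9c9=3.
Step 46. [r3c6∈{2}] r3c6 is down to just 2. So r3c6=2.
Step 47. [r8c7∈{2}] r8c7's peers cover all but 2. So r8c7=2.
Step 48. [r2c7∈{1}] only 1 remains possible at r2c7. So r2c7=1.
Step 49. [r5c3∈{8}] nothing but 8 survives at r5c3 ⇒ r5c3=8.
Step 50. [r7c7∈{8}] only 8 remains possible at r7c7. So r7c7=8.
Step 51. [r3c2∈{9}] r3c2's peers cover all but 9. So r3c2=9.
Step 52. [r1c6∈{3}] r1c6 has the single candidate 3 ⇒ r1c6=3.

Answer: 2 7 5 8 1 3 4 6 9 / 3 8 6 4 5 9 1 2 7 / 1 9 4 6 7 2 3 5 8 / 5 2 7 3 6 4 9 8 1 / 6 1 8 2 9 7 5 3 4 / 4 3 9 1 8 5 6 7 2 / 7 4 2 5 3 1 8 9 6 / 9 6 3 7 4 8 2 1 5 / 8 5 1 9 2 6 7 4 3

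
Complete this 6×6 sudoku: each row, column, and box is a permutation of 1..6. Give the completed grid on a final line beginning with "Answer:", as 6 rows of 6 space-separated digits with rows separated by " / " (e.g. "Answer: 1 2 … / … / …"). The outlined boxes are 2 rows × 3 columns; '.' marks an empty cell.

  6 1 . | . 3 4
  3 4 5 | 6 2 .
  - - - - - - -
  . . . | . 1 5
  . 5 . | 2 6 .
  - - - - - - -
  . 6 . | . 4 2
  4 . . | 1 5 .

Step 1. [r4c6∈{3}] r4c6 has the single candidate 3, so r4c6=3.
Step 2. [r3c3∈{2,3,4,6}] 6 has one home in row 3: r3c3, so r3c3=6.
Step 3. [r4c1∈{1}] nothing but 1 survives at r4c1. So r4c1=1.
Step 4. [r3c2∈{2,3}] 3 has one home in row 3: r3c2. So r3c2=3.
Step 5. [r6c3∈{2,3}] r6c3 is the only open cell in row 6 admitting 3, so r6c3=3.
Step 6. [r1c3∈{2}] r1c3 is down to just 2. So r1c3=2.
Step 7. [r5c4∈{3}] nothing but 3 survives at r5c4. So r5c4=3.
Step 8. [r3c4∈{4}] nothing but 4 survives at r3c4, so r3c4=4.
Step 9. [r6c6∈{6}] nothing but 6 survives at r6c6 ⇒ r6c6=6.
Step 10. [r4c3∈{4}] r4c3 has the single candidate 4, so r4c3=4.
Step 11. [r5c3∈{1}] r5c3's peers cover all but 1, so r5c3=1.
Step 12. [r6c2∈{2}] only 2 remains possible at r6c2. So r6c2=2.
Step 13. [r5c1∈{5}] r5c1 has the single candidate 5, so r5c1=5.
Step 14. [r2c6∈{1}] r2c6 is down to just 1. So r2c6=1.
Step 15. [r3c1∈{2}] r3c1's peers cover all but 2, so r3c1=2.
Step 16. [r1c4∈{5}] only 5 remains possible at r1c4, so r1c4=5.

Answer: 6 1 2 5 3 4 / 3 4 5 6 2 1 / 2 3 6 4 1 5 / 1 5 4 2 6 3 / 5 6 1 3 4 2 / 4 2 3 1 5 6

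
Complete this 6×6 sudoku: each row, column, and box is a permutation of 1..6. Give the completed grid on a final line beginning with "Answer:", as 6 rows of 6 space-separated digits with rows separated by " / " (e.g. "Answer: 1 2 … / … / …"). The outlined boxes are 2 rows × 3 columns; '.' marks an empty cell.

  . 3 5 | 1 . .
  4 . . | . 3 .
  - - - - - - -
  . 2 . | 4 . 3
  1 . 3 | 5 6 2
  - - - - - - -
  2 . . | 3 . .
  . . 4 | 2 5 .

Step 1. [r1c1∈{6}] r1c1 is down to just 6 ⇒ r1c1=6.
Step 2. [r2c2∈{1}] nothing but 1 survives at r2c2 ⇒ r2c2=1.
Step 3. [r5c3∈{1,6}] in col 3, 1 fits only at r5c3 ⇒ r5c3=1.
Step 4. [r1c6∈{4}] r1c6 has the single candidate 4 ⇒ r1c6=4.
Step 5. [r5c6∈{6}] r5c6 has the single candidate 6 ⇒ r5c6=6.
Step 6. [r5c2∈{5}] only 5 remains possible at r5c2 ⇒ r5c2=5.
Step 7. [r3c3∈{6}] nothing but 6 survives at r3c3. So r3c3=6.
Step 8. [r6c2∈{6}] r6c2's peers cover all but 6. So r6c2=6.
Step 9. [r3c1∈{5}] r3c1 is down to just 5. So r3c1=5.
Step 10. [r5c5∈{4}] only 4 remains possible at r5c5, so r5c5=4.
Step 11. [r4c2∈{4}] nothing but 4 survives at r4c2 ⇒ r4c2=4.
Step 12. [r6c1∈{3}] r6c1 is down to just 3 ⇒ r6c1=3.
Step 13. [r6c6∈{1}] r6c6 is down to just 1. So r6c6=1.
Step 14. [r2c6∈{5}] only 5 remains possible at r2c6, so r2c6=5.
Step 15. [r3c5∈{1}] r3c5 is down to just 1, so r3c5=1.
Step 16. [r2c3∈{2}] r2c3 has the single candidate 2. So r2c3=2.
Step 17. [r1c5∈{2}] nothing but 2 survives at r1c5. So r1c5=2.
Step 18. [r2c4∈{6}] r2c4's peers cover all but 6 ⇒ r2c4=6.

Answer: 6 3 5 1 2 4 / 4 1 2 6 3 5 / 5 2 6 4 1 3 / 1 4 3 5 6 2 / 2 5 1 3 4 6 / 3 6 4 2 5 1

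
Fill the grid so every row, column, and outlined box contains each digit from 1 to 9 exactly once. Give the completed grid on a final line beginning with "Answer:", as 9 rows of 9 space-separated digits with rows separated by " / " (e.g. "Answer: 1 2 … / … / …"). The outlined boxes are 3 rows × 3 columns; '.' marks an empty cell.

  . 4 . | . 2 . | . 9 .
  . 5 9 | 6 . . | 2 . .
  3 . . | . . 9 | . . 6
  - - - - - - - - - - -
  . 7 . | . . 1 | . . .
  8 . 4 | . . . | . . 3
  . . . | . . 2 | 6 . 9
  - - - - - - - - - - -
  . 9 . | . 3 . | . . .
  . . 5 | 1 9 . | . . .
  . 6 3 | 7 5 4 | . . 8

Step 1. [r6c3∈{1}] only 1 remains possible at r6c3 ⇒ r6c3=1.
Step 2. [r3c2∈{1,2,8}] col 2 places 1 nowhere but r3c2, so r3c2=1.
Step 3. [r2c1∈{7}] r2c1 has the single candidate 7, so r2c1=7.
Step 4. [r4c4∈{3,4,5,8,9}] r4c4 is the only open cell in row 4 admitting 3. So r4c4=3.
Step 5. [r7c4∈{2,8}] across col 4, 2 lands solely at r7c4. So r7c4=2.
Step 6. [r2c5∈{1,4,8}] col 5 places 1 nowhere but r2c5 ⇒ r2c5=1.
Step 7. [r2c9∈{4}] r2c9 is down to just 4. So r2c9=4.
Step 8. [r7c3∈{7,8}] in col 3, 7 fits only at r7c3, so r7c3=7.
Step 9. [r7c6∈{6,8}] row 7 places 8 nowhere but r7c6. So r7c6=8.
Step 10. [r2c8∈{3,8}] 8 has one home in row 2: r2c8. So r2c8=8.
Step 11. [r1c7∈{1,3,5,7}] across box 3, 3 lands solely at r1c7 ⇒ r1c7=3.
Step 12. [r7c8∈{1,4,5,6}] r7c8 is the only open cell in row 7 admitting 6 ⇒ r7c8=6.
Step 13. [r5c2∈{2}] r5c2 has the single candidate 2, so r5c2=2.
Step 14. [r4c7∈{4,5,8}] r4c7 is the only open cell in col 7 admitting 8. So r4c7=8.
Step 15. [r4c3∈{6}] r4c3 is down to just 6. So r4c3=6.
Step 16. [r4c5∈{4}] only 4 remains possible at r4c5. So r4c5=4.
Step 17. [r8c8∈{2,3,4,7}] across row 8, 3 lands solely at r8c8, so r8c8=3.
Step 18. [r6c1∈{5}] r6c1 is down to just 5, so r6c1=5.
Step 19. [r1c9∈{1,5,7}] r1c9 is the only open cell in row 1 admitting 1. So r1c9=1.
Step 20. [r1c6∈{5,7}] r1c6 is the only open cell in row 1 admitting 7 ⇒ r1c6=7.
Step 21. [r3c5∈{8}] r3c5 has the single candidate 8 ⇒ r3c5=8.
Step 22. [r5c6∈{5,6}] col 6 places 5 nowhere but r5c6 ⇒ r5c6=5.
Step 23. [r6c5∈{7}] only 7 remains possible at r6c5, so r6c5=7.
Step 24. [r7c9∈{5}] r7c9's peers cover all but 5, so r7c9=5.
Step 25. [r3c7∈{5,7}] r3c7 is the only open cell in col 7 admitting 5. So r3c7=5.
Step 26. [r4c9∈{2}] nothing but 2 survives at r4c9. So r4c9=2.
Step 27. [r9c8∈{1,2}] r9c8 is the only open cell in col 8 admitting 2. So r9c8=2.
Step 28. [r9c1∈{1}] r9c1 has the single candidate 1, so r9c1=1.
Step 29. [r7c1∈{4}] only 4 remains possible at r7c1. So r7c1=4.
Step 30. [r5c8∈{1,7}] 1 has one home in col 8: r5c8, so r5c8=1.
Step 31. [r8c9∈{7}] nothing but 7 survives at r8c9 ⇒ r8c9=7.
Step 32. [r8c2∈{8}] r8c2's peers cover all but 8 ⇒ r8c2=8.
Step 33. [r1c1∈{6}] r1c1 has the single candidate 6, so r1c1=6.
Step 34. [r6c2∈{3}] nothing but 3 survives at r6c2. So r6c2=3.
Step 35. [r5c4∈{9}] r5c4's peers cover all but 9 ⇒ r5c4=9.
Step 36. [r1c4∈{5}] r1c4 is down to just 5 ⇒ r1c4=5.
Step 37. [r3c4∈{4}] only 4 remains possible at r3c4 ⇒ r3c4=4.
Step 38. [r8c1∈{2}] nothing but 2 survives at r8c1. So r8c1=2.
Step 39. [r4c8∈{5}] r4c8's peers cover all but 5. So r4c8=5.
Step 40. [r4c1∈{9}] r4c1's peers cover all but 9 ⇒ r4c1=9.
Step 41. [r3c3∈{2}] r3c3's peers cover all but 2. So r3c3=2.
Step 42. [r6c4∈{8}] only 8 remains possible at r6c4, so r6c4=8.
Step 43. [r9c7∈{9}] r9c7 is down to just 9, so r9c7=9.
Step 44. [r7c7∈{1}] r7c7 is down to just 1, so r7c7=1.
Step 45. [r5c5∈{6}] r5c5 is down to just 6. So r5c5=6.
Step 46. [r6c8∈{4}] only 4 remains possible at r6c8 ⇒ r6c8=4.
Step 47. [r2c6∈{3}] nothing but 3 survives at r2c6 ⇒ r2c6=3.
Step 48. [r3c8∈{7}] r3c8 has the single candidate 7 ⇒ r3c8=7.
Step 49. [r8c7∈{4}] only 4 remains possible at r8c7 ⇒ r8c7=4.
Step 50. [r1c3∈{8}] only 8 remains possible at r1c3, so r1c3=8.
Step 51. [r8c6∈{6}] r8c6 is down to just 6 ⇒ r8c6=6.
Step 52. [r5c7∈{7}] only 7 remains possible at r5c7, so r5c7=7.

Answer: 6 4 8 5 2 7 3 9 1 / 7 5 9 6 1 3 2 8 4 / 3 1 2 4 8 9 5 7 6 / 9 7 6 3 4 1 8 5 2 / 8 2 4 9 6 5 7 1 3 / 5 3 1 8 7 2 6 4 9 / 4 9 7 2 3 8 1 6 5 / 2 8 5 1 9 6 4 3 7 / 1 6 3 7 5 4 9 2 8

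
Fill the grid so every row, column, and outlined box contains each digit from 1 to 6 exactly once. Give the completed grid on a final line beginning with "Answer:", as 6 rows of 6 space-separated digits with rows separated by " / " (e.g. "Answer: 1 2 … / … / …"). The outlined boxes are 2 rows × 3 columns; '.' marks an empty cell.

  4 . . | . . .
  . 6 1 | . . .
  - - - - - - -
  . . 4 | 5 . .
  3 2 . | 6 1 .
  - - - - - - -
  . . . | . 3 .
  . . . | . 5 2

Step 1. [r5c6∈{1,4,6}] in box 6, 6 fits only at r5c6. So r5c6=6.
Step 2. [r3c2∈{1}] r3c2's peers cover all but 1, so r3c2=1.
Step 3. [r1c6∈{1,3,5}] in col 6, 1 fits only at r1c6 ⇒ r1c6=1.
Step 4. [r2c6∈{3,4,5}] across col 6, 5 lands solely at r2c6 ⇒ r2c6=5.
Step 5. [r2c1∈{2}] only 2 remains possible at r2c1. So r2c1=2.
Step 6. [r5c1∈{1,5}] r5c1 is the only open cell in col 1 admitting 5. So r5c1=5.
Step 7. [r6c1∈{1,6}] 1 has one home in col 1: r6c1, so r6c1=1.
Step 8. [r6c4∈{4}] r6c4 is down to just 4 ⇒ r6c4=4.
Step 9. [r1c2∈{3,5}] across col 2, 5 lands solely at r1c2 ⇒ r1c2=5.
Step 10. [r1c4∈{2,3}] across col 4, 2 lands solely at r1c4 ⇒ r1c4=2.
Step 11. [r6c3∈{3,6}] r6c3 is the only open cell in row 6 admitting 6. So r6c3=6.
Step 12. [r1c3∈{3}] r1c3 has the single candidate 3, so r1c3=3.
Step 13. [r5c3∈{2}] only 2 remains possible at r5c3, so r5c3=2.
Step 14. [r1c5∈{6}] only 6 remains possible at r1c5 ⇒ r1c5=6.
Step 15. [r3c6∈{3}] r3c6 has the single candidate 3, so r3c6=3.
Step 16. [r6c2∈{3}] r6c2's peers cover all but 3. So r6c2=3.
Step 17. [r5c4∈{1}] only 1 remains possible at r5c4. So r5c4=1.
Step 18. [r2c5∈{4}] r2c5's peers cover all but 4. So r2c5=4.
Step 19. [r2c4∈{3}] only 3 remains possible at r2c4 ⇒ r2c4=3.
Step 20. [r3c1∈{6}] r3c1 has the single candidate 6. So r3c1=6.
Step 21. [r3c5∈{2}] r3c5's peers cover all but 2 ⇒ r3c5=2.
Step 22. [r4c3∈{5}] r4c3 is down to just 5 ⇒ r4c3=5.
Step 23. [r4c6∈{4}] nothing but 4 survives at r4c6, so r4c6=4.
Step 24. [r5c2∈{4}] only 4 remains possible at r5c2. So r5c2=4.

Answer: 4 5 3 2 6 1 / 2 6 1 3 4 5 / 6 1 4 5 2 3 / 3 2 5 6 1 4 / 5 4 2 1 3 6 / 1 3 6 4 5 2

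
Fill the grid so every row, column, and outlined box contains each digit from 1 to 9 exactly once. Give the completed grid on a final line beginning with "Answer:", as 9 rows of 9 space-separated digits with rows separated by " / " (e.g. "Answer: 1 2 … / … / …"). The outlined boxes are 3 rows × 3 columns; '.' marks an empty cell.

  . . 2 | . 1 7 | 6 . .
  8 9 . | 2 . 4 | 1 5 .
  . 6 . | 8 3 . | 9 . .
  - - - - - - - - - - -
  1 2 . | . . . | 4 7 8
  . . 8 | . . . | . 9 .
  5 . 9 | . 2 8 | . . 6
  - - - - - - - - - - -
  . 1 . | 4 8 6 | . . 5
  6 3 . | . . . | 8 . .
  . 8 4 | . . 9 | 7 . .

Step 1. [r9c4∈{1,3,5}] in box 8, 3 fits only at r9c4, so r9c4=3.
Step 2. [r5c7∈{2,3,5}] r5c7 is the only open cell in col 7 admitting 5 ⇒ r5c7=5.
Step 3. [r7c7∈{2,3}] r7c7 is the only open cell in col 7 admitting 2 ⇒ r7c7=2.
Step 4. [r8c3∈{5,7}] r8c3 is the only open cell in box 7 admitting 5 ⇒ r8c3=5.
Step 5. [r9c9∈{1}] nothing but 1 survives at r9c9. So r9c9=1.
Step 6. [r5c5∈{4,6,7}] r5c5 is the only open cell in col 5 admitting 4 ⇒ r5c5=4.
Step 7. [r5c4∈{1,6,7}] across row 5, 6 lands solely at r5c4. So r5c4=6.
Step 8. [r7c3∈{7}] only 7 remains possible at r7c3. So r7c3=7.
Step 9. [r2c3∈{3}] r2c3 has the single candidate 3 ⇒ r2c3=3.
Step 10. [r1c1∈{4}] only 4 remains possible at r1c1, so r1c1=4.
Step 11. [r5c6∈{1,3}] row 5 places 1 nowhere but r5c6, so r5c6=1.
Step 12. [r1c4∈{5,9}] 9 has one home in row 1: r1c4. So r1c4=9.
Step 13. [r3c8∈{2,4}] 2 has one home in col 8: r3c8, so r3c8=2.
Step 14. [r1c9∈{3}] r1c9 has the single candidate 3, so r1c9=3.
Step 15. [r5c2∈{7}] only 7 remains possible at r5c2, so r5c2=7.
Step 16. [r3c9∈{4,7}] row 3 places 4 nowhere but r3c9, so r3c9=4.
Step 17. [r4c4∈{5}] nothing but 5 survives at r4c4 ⇒ r4c4=5.
Step 18. [r6c4∈{7}] r6c4's peers cover all but 7, so r6c4=7.
Step 19. [r6c7∈{3}] nothing but 3 survives at r6c7 ⇒ r6c7=3.
Step 20. [r8c5∈{7}] only 7 remains possible at r8c5, so r8c5=7.
Step 21. [r5c9∈{2}] nothing but 2 survives at r5c9, so r5c9=2.
Step 22. [r8c6∈{2}] nothing but 2 survives at r8c6, so r8c6=2.
Step 23. [r8c9∈{9}] nothing but 9 survives at r8c9. So r8c9=9.
Step 24. [r3c1∈{7}] r3c1's peers cover all but 7. So r3c1=7.
Step 25. [r5c1∈{3}] only 3 remains possible at r5c1. So r5c1=3.
Step 26. [r3c3∈{1}] r3c3 has the single candidate 1 ⇒ r3c3=1.
Step 27. [r1c2∈{5}] r1c2 has the single candidate 5 ⇒ r1c2=5.
Step 28. [r4c3∈{6}] r4c3's peers cover all but 6 ⇒ r4c3=6.
Step 29. [r1c8∈{8}] r1c8 has the single candidate 8. So r1c8=8.
Step 30. [r6c8∈{1}] r6c8 is down to just 1, so r6c8=1.
Step 31. [r3c6∈{5}] only 5 remains possible at r3c6, so r3c6=5.
Step 32. [r2c9∈{7}] r2c9's peers cover all but 7. So r2c9=7.
Step 33. [r4c6∈{3}] r4c6's peers cover all but 3, so r4c6=3.
Step 34. [r2c5∈{6}] r2c5 is down to just 6 ⇒ r2c5=6.
Step 35. [r9c1∈{2}] r9c1 has the single candidate 2, so r9c1=2.
Step 36. [r9c5∈{5}] r9c5 has the single candidate 5, so r9c5=5.
Step 37. [r6c2∈{4}] r6c2's peers cover all but 4. So r6c2=4.
Step 38. [r9c8∈{6}] nothing but 6 survives at r9c8 ⇒ r9c8=6.
Step 39. [r4c5∈{9}] only 9 remains possible at r4c5 ⇒ r4c5=9.
Step 40. [r7c1∈{9}] only 9 remains possible at r7c1. So r7c1=9.
Step 41. [r7c8∈{3}] r7c8 is down to just 3, so r7c8=3.
Step 42. [r8c8∈{4}] r8c8's peers cover all but 4. So r8c8=4.
Step 43. [r8c4∈{1}] only 1 remains possible at r8c4, so r8c4=1.

Answer: 4 5 2 9 1 7 6 8 3 / 8 9 3 2 6 4 1 5 7 / 7 6 1 8 3 5 9 2 4 / 1 2 6 5 9 3 4 7 8 / 3 7 8 6 4 1 5 9 2 / 5 4 9 7 2 8 3 1 6 / 9 1 7 4 8 6 2 3 5 / 6 3 5 1 7 2 8 4 9 / 2 8 4 3 5 9 7 6 1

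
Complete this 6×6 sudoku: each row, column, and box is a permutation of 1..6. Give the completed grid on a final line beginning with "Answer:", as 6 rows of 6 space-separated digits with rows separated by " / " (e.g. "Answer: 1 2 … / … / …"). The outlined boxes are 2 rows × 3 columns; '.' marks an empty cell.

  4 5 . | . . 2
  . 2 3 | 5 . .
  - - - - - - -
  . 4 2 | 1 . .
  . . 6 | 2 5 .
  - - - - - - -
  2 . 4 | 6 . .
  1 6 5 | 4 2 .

Step 1. [r1c5∈{1,3,6}] row 1 places 6 nowhere but r1c5. So r1c5=6.
Step 2. [r6c6∈{3}] r6c6's peers cover all but 3. So r6c6=3.
Step 3. [r2c5∈{1,4}] col 5 places 4 nowhere but r2c5 ⇒ r2c5=4.
Step 4. [r4c1∈{3}] r4c1 has the single candidate 3, so r4c1=3.
Step 5. [r2c6∈{1}] r2c6's peers cover all but 1 ⇒ r2c6=1.
Step 6. [r1c4∈{3}] nothing but 3 survives at r1c4, so r1c4=3.
Step 7. [r5c6∈{5}] r5c6 is down to just 5. So r5c6=5.
Step 8. [r1c3∈{1}] nothing but 1 survives at r1c3 ⇒ r1c3=1.
Step 9. [r3c1∈{5}] r3c1 has the single candidate 5. So r3c1=5.
Step 10. [r2c1∈{6}] r2c1's peers cover all but 6. So r2c1=6.
Step 11. [r3c6∈{6}] only 6 remains possible at r3c6 ⇒ r3c6=6.
Step 12. [r5c5∈{1}] r5c5's peers cover all but 1 ⇒ r5c5=1.
Step 13. [r4c2∈{1}] r4c2 is down to just 1 ⇒ r4c2=1.
Step 14. [r5c2∈{3}] r5c2 is down to just 3, so r5c2=3.
Step 15. [r3c5∈{3}] r3c5 has the single candidate 3 ⇒ r3c5=3.
Step 16. [r4c6∈{4}] r4c6 has the single candidate 4. So r4c6=4.

Answer: 4 5 1 3 6 2 / 6 2 3 5 4 1 / 5 4 2 1 3 6 / 3 1 6 2 5 4 / 2 3 4 6 1 5 / 1 6 5 4 2 3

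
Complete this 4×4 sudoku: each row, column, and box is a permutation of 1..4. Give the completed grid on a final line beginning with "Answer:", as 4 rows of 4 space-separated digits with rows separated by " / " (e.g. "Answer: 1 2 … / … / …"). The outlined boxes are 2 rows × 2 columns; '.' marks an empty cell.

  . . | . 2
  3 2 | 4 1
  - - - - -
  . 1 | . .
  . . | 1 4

Step 1. [r3c3∈{2,3}] r3c3 is the only open cell in col 3 admitting 2 ⇒ r3c3=2.
Step 2. [r3c1∈{4}] r3c1 has the single candidate 4 ⇒ r3c1=4.
Step 3. [r1c3∈{3}] r1c3 is down to just 3 ⇒ r1c3=3.
Step 4. [r4c1∈{2}] nothing but 2 survives at r4c1, so r4c1=2.
Step 5. [r1c1∈{1}] r1c1's peers cover all but 1, so r1c1=1.
Step 6. [r1c2∈{4}] nothing but 4 survives at r1c2 ⇒ r1c2=4.
Step 7. [r3c4∈{3}] r3c4 is down to just 3, so r3c4=3.
Step 8. [r4c2∈{3}] r4c2 is down to just 3. So r4c2=3.

Answer: 1 4 3 2 / 3 2 4 1 / 4 1 2 3 / 2 3 1 4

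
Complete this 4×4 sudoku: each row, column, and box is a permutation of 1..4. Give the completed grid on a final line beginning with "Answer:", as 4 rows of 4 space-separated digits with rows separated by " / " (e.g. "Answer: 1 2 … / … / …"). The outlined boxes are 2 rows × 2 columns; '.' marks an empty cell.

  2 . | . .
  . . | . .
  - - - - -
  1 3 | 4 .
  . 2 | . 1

Step 1. [r2c1∈{3,4}] in col 1, 3 fits only at r2c1, so r2c1=3.
Step 2. [r2c3∈{1,2}] across col 3, 2 lands solely at r2c3 ⇒ r2c3=2.
Step 3. [r2c4∈{4}] r2c4's peers cover all but 4 ⇒ r2c4=4.
Step 4. [r1c3∈{1,3}] 1 has one home in col 3: r1c3 ⇒ r1c3=1.
Step 5. [r4c1∈{4}] nothing but 4 survives at r4c1 ⇒ r4c1=4.
Step 6. [r1c4∈{3}] r1c4 is down to just 3, so r1c4=3.
Step 7. [r3c4∈{2}] r3c4 is down to just 2. So r3c4=2.
Step 8. [r2c2∈{1}] nothing but 1 survives at r2c2. So r2c2=1.
Step 9. [r1c2∈{4}] nothing but 4 survives at r1c2 ⇒ r1c2=4.
Step 10. [r4c3∈{3}] r4c3 has the single candidate 3 ⇒ r4c3=3.

Answer: 2 4 1 3 / 3 1 2 4 / 1 3 4 2 / 4 2 3 1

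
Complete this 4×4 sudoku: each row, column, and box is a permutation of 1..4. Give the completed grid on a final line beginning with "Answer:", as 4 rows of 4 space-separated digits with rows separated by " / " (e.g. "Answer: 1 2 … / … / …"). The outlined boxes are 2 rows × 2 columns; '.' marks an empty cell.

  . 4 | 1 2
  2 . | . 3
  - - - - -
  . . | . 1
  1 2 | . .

Step 1. [r4c3∈{3,4}] across row 4, 3 lands solely at r4c3. So r4c3=3.
Step 2. [r3c1∈{3,4}] in col 1, 4 fits only at r3c1, so r3c1=4.
Step 3. [r1c1∈{3}] r1c1's peers cover all but 3 ⇒ r1c1=3.
Step 4. [r3c3∈{2}] r3c3 is down to just 2. So r3c3=2.
Step 5. [r2c2∈{1}] r2c2 has the single candidate 1. So r2c2=1.
Step 6. [r3c2∈{3}] r3c2's peers cover all but 3. So r3c2=3.
Step 7. [r4c4∈{4}] only 4 remains possible at r4c4, so r4c4=4.
Step 8. [r2c3∈{4}] r2c3's peers cover all but 4 ⇒ r2c3=4.

Answer: 3 4 1 2 / 2 1 4 3 / 4 3 2 1 / 1 2 3 4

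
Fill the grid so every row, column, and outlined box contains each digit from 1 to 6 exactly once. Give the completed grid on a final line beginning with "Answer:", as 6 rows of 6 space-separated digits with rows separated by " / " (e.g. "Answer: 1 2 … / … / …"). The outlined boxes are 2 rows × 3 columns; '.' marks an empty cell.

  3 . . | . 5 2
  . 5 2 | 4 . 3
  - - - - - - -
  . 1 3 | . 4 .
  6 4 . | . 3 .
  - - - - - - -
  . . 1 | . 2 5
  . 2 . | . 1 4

Step 1. [r1c2∈{6}] r1c2 has the single candidate 6. So r1c2=6.
Step 2. [r4c4∈{1,2,5}] across row 4, 2 lands solely at r4c4. So r4c4=2.
Step 3. [r5c4∈{3,6}] in row 5, 6 fits only at r5c4 ⇒ r5c4=6.
Step 4. [r6c1∈{5}] nothing but 5 survives at r6c1 ⇒ r6c1=5.
Step 5. [r1c4∈{1}] only 1 remains possible at r1c4. So r1c4=1.
Step 6. [r6c4∈{3}] nothing but 3 survives at r6c4. So r6c4=3.
Step 7. [r5c2∈{3}] r5c2's peers cover all but 3. So r5c2=3.
Step 8. [r4c3∈{5}] nothing but 5 survives at r4c3, so r4c3=5.
Step 9. [r4c6∈{1}] nothing but 1 survives at r4c6. So r4c6=1.
Step 10. [r2c5∈{6}] r2c5 has the single candidate 6, so r2c5=6.
Step 11. [r3c4∈{5}] r3c4 has the single candidate 5 ⇒ r3c4=5.
Step 12. [r3c1∈{2}] only 2 remains possible at r3c1. So r3c1=2.
Step 13. [r3c6∈{6}] r3c6 has the single candidate 6 ⇒ r3c6=6.
Step 14. [r5c1∈{4}] nothing but 4 survives at r5c1. So r5c1=4.
Step 15. [r1c3∈{4}] only 4 remains possible at r1c3. So r1c3=4.
Step 16. [r2c1∈{1}] r2c1 has the single candidate 1. So r2c1=1.
Step 17. [r6c3∈{6}] r6c3's peers cover all but 6. So r6c3=6.

Answer: 3 6 4 1 5 2 / 1 5 2 4 6 3 / 2 1 3 5 4 6 / 6 4 5 2 3 1 / 4 3 1 6 2 5 / 5 2 6 3 1 4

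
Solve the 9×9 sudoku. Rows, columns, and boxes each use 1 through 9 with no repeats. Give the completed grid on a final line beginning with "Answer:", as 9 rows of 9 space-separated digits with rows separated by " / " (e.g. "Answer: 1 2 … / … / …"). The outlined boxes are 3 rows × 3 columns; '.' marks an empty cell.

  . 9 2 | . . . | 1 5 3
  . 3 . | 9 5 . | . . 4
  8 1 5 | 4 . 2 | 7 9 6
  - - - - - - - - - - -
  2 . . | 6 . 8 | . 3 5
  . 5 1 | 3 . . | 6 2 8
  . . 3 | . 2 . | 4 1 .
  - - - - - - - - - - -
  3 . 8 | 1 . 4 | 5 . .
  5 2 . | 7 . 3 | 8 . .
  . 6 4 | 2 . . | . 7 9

Step 1. [r6c1∈{6,7,9}] across row 6, 6 lands solely at r6c1, so r6c1=6.
Step 2. [r6c6∈{5,7,9}] across row 6, 9 lands solely at r6c6 ⇒ r6c6=9.
Step 3. [r5c6∈{7}] r5c6 is down to just 7 ⇒ r5c6=7.
Step 4. [r1c5∈{6,7,8}] across col 5, 7 lands solely at r1c5. So r1c5=7.
Step 5. [r4c2∈{4,7}] in col 2, 4 fits only at r4c2, so r4c2=4.
Step 6. [r4c3∈{7,9}] in row 4, 7 fits only at r4c3, so r4c3=7.
Step 7. [r7c8∈{6}] r7c8's peers cover all but 6. So r7c8=6.
Step 8. [r8c5∈{6,9}] in row 8, 6 fits only at r8c5, so r8c5=6.
Step 9. [r2c3∈{6}] only 6 remains possible at r2c3 ⇒ r2c3=6.
Step 10. [r5c1∈{9}] r5c1 is down to just 9. So r5c1=9.
Step 11. [r2c1∈{7}] r2c1 is down to just 7 ⇒ r2c1=7.
Step 12. [r9c6∈{5}] r9c6 has the single candidate 5, so r9c6=5.
Step 13. [r4c7∈{9}] r4c7's peers cover all but 9. So r4c7=9.
Step 14. [r4c5∈{1}] r4c5's peers cover all but 1, so r4c5=1.
Step 15. [r1c4∈{8}] r1c4 is down to just 8. So r1c4=8.
Step 16. [r2c6∈{1}] nothing but 1 survives at r2c6. So r2c6=1.
Step 17. [r9c7∈{3}] only 3 remains possible at r9c7, so r9c7=3.
Step 18. [r2c8∈{8}] r2c8 has the single candidate 8. So r2c8=8.
Step 19. [r3c5∈{3}] nothing but 3 survives at r3c5 ⇒ r3c5=3.
Step 20. [r7c5∈{9}] r7c5 is down to just 9, so r7c5=9.
Step 21. [r7c2∈{7}] nothing but 7 survives at r7c2 ⇒ r7c2=7.
Step 22. [r8c8∈{4}] only 4 remains possible at r8c8 ⇒ r8c8=4.
Step 23. [r1c6∈{6}] r1c6's peers cover all but 6. So r1c6=6.
Step 24. [r6c2∈{8}] r6c2 is down to just 8 ⇒ r6c2=8.
Step 25. [r9c5∈{8}] only 8 remains possible at r9c5, so r9c5=8.
Step 26. [r1c1∈{4}] r1c1 has the single candidate 4. So r1c1=4.
Step 27. [r6c9∈{7}] only 7 remains possible at r6c9 ⇒ r6c9=7.
Step 28. [r9c1∈{1}] r9c1 has the single candidate 1 ⇒ r9c1=1.
Step 29. [r7c9∈{2}] r7c9's peers cover all but 2. So r7c9=2.
Step 30. [r2c7∈{2}] only 2 remains possible at r2c7 ⇒ r2c7=2.
Step 31. [r6c4∈{5}] only 5 remains possible at r6c4 ⇒ r6c4=5.
Step 32. [r8c9∈{1}] r8c9 is down to just 1. So r8c9=1.
Step 33. [r8c3∈{9}] r8c3 is down to just 9. So r8c3=9.
Step 34. [r5c5∈{4}] r5c5 is down to just 4 ⇒ r5c5=4.

Answer: 4 9 2 8 7 6 1 5 3 / 7 3 6 9 5 1 2 8 4 / 8 1 5 4 3 2 7 9 6 / 2 4 7 6 1 8 9 3 5 / 9 5 1 3 4 7 6 2 8 / 6 8 3 5 2 9 4 1 7 / 3 7 8 1 9 4 5 6 2 / 5 2 9 7 6 3 8 4 1 / 1 6 4 2 8 5 3 7 9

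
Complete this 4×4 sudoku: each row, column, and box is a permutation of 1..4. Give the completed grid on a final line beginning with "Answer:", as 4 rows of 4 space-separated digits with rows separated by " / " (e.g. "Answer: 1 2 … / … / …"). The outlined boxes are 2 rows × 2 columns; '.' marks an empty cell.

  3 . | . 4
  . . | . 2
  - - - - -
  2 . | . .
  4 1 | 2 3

Step 1. [r1c3∈{1}] r1c3's peers cover all but 1 ⇒ r1c3=1.
Step 2. [r2c3∈{3}] r2c3's peers cover all but 3. So r2c3=3.
Step 3. [r3c4∈{1}] only 1 remains possible at r3c4 ⇒ r3c4=1.
Step 4. [r3c2∈{3}] r3c2's peers cover all but 3. So r3c2=3.
Step 5. [r2c2∈{4}] r2c2 is down to just 4 ⇒ r2c2=4.
Step 6. [r3c3∈{4}] r3c3's peers cover all but 4 ⇒ r3c3=4.
Step 7. [r1c2∈{2}] r1c2's peers cover all but 2, so r1c2=2.
Step 8. [r2c1∈{1}] nothing but 1 survives at r2c1 ⇒ r2c1=1.

Answer: 3 2 1 4 / 1 4 3 2 / 2 3 4 1 / 4 1 2 3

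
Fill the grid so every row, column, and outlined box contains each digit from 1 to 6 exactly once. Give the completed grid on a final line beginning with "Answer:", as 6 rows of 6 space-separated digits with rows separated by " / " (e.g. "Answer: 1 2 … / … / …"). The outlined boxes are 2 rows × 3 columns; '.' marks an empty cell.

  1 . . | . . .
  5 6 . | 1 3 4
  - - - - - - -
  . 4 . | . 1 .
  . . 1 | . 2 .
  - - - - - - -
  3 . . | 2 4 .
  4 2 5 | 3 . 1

Step 1. [r5c6∈{5,6}] row 5 places 5 nowhere but r5c6, so r5c6=5.
Step 2. [r4c1∈{6}] r4c1 has the single candidate 6 ⇒ r4c1=6.
Step 3. [r3c4∈{5,6}] row 3 places 5 nowhere but r3c4 ⇒ r3c4=5.
Step 4. [r3c6∈{3,6}] in row 3, 6 fits only at r3c6. So r3c6=6.
Step 5. [r3c3∈{2,3}] row 3 places 3 nowhere but r3c3 ⇒ r3c3=3.
Step 6. [r1c6∈{2}] nothing but 2 survives at r1c6. So r1c6=2.
Step 7. [r1c5∈{5,6}] across row 1, 5 lands solely at r1c5, so r1c5=5.
Step 8. [r2c3∈{2}] r2c3's peers cover all but 2. So r2c3=2.
Step 9. [r4c6∈{3}] r4c6 is down to just 3, so r4c6=3.
Step 10. [r1c3∈{4}] r1c3 has the single candidate 4, so r1c3=4.
Step 11. [r6c5∈{6}] r6c5 is down to just 6 ⇒ r6c5=6.
Step 12. [r3c1∈{2}] r3c1 has the single candidate 2. So r3c1=2.
Step 13. [r1c4∈{6}] nothing but 6 survives at r1c4. So r1c4=6.
Step 14. [r4c2∈{5}] only 5 remains possible at r4c2. So r4c2=5.
Step 15. [r1c2∈{3}] only 3 remains possible at r1c2 ⇒ r1c2=3.
Step 16. [r5c3∈{6}] nothing but 6 survives at r5c3, so r5c3=6.
Step 17. [r4c4∈{4}] r4c4 is down to just 4, so r4c4=4.
Step 18. [r5c2∈{1}] r5c2's peers cover all but 1 ⇒ r5c2=1.

Answer: 1 3 4 6 5 2 / 5 6 2 1 3 4 / 2 4 3 5 1 6 / 6 5 1 4 2 3 / 3 1 6 2 4 5 / 4 2 5 3 6 1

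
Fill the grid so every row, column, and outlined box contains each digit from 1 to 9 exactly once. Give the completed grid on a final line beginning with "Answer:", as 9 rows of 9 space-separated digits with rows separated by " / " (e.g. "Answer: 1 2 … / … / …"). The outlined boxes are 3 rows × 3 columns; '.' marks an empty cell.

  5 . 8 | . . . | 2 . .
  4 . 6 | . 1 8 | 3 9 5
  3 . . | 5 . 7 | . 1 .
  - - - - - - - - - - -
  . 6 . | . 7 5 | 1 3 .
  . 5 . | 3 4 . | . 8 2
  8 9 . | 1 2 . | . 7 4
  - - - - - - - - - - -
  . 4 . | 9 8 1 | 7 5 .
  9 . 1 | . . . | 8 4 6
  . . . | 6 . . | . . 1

Step 1. [r9c3∈{2,3,5,7}] r9c3 is the only open cell in col 3 admitting 5. So r9c3=5.
Step 2. [r9c5∈{3}] r9c5's peers cover all but 3 ⇒ r9c5=3.
Step 3. [r3c2∈{2}] only 2 remains possible at r3c2 ⇒ r3c2=2.
Step 4. [r1c8∈{6}] r1c8 is down to just 6, so r1c8=6.
Step 5. [r4c1∈{2}] only 2 remains possible at r4c1, so r4c1=2.
Step 6. [r5c6∈{6,9}] in box 5, 9 fits only at r5c6 ⇒ r5c6=9.
Step 7. [r9c1∈{7}] r9c1's peers cover all but 7. So r9c1=7.
Step 8. [r9c6∈{2,4}] r9c6 is the only open cell in row 9 admitting 4. So r9c6=4.
Step 9. [r5c7∈{6}] r5c7 is down to just 6 ⇒ r5c7=6.
Step 10. [r2c4∈{2}] r2c4's peers cover all but 2. So r2c4=2.
Step 11. [r2c2∈{7}] r2c2 is down to just 7, so r2c2=7.
Step 12. [r6c3∈{3}] r6c3's peers cover all but 3 ⇒ r6c3=3.
Step 13. [r3c3∈{9}] r3c3's peers cover all but 9 ⇒ r3c3=9.
Step 14. [r5c3∈{7}] r5c3 is down to just 7. So r5c3=7.
Step 15. [r8c2∈{3}] r8c2's peers cover all but 3 ⇒ r8c2=3.
Step 16. [r8c4∈{7}] nothing but 7 survives at r8c4. So r8c4=7.
Step 17. [r1c4∈{4}] only 4 remains possible at r1c4, so r1c4=4.
Step 18. [r4c9∈{9}] only 9 remains possible at r4c9. So r4c9=9.
Step 19. [r9c2∈{8}] r9c2 has the single candidate 8. So r9c2=8.
Step 20. [r4c4∈{8}] r4c4's peers cover all but 8 ⇒ r4c4=8.
Step 21. [r7c9∈{3}] only 3 remains possible at r7c9 ⇒ r7c9=3.
Step 22. [r9c8∈{2}] r9c8's peers cover all but 2, so r9c8=2.
Step 23. [r6c7∈{5}] r6c7 is down to just 5, so r6c7=5.
Step 24. [r5c1∈{1}] nothing but 1 survives at r5c1 ⇒ r5c1=1.
Step 25. [r1c6∈{3}] nothing but 3 survives at r1c6 ⇒ r1c6=3.
Step 26. [r9c7∈{9}] r9c7's peers cover all but 9. So r9c7=9.
Step 27. [r1c2∈{1}] r1c2 is down to just 1 ⇒ r1c2=1.
Step 28. [r7c3∈{2}] r7c3's peers cover all but 2, so r7c3=2.
Step 29. [r3c7∈{4}] r3c7's peers cover all but 4. So r3c7=4.
Step 30. [r8c5∈{5}] r8c5 is down to just 5, so r8c5=5.
Step 31. [r3c9∈{8}] nothing but 8 survives at r3c9. So r3c9=8.
Step 32. [r3c5∈{6}] nothing but 6 survives at r3c5, so r3c5=6.
Step 33. [r7c1∈{6}] nothing but 6 survives at r7c1, so r7c1=6.
Step 34. [r1c9∈{7}] r1c9's peers cover all but 7 ⇒ r1c9=7.
Step 35. [r4c3∈{4}] r4c3 is down to just 4. So r4c3=4.
Step 36. [r1c5∈{9}] only 9 remains possible at r1c5. So r1c5=9.
Step 37. [r6c6∈{6}] only 6 remains possible at r6c6, so r6c6=6.
Step 38. [r8c6∈{2}] r8c6 has the single candidate 2. So r8c6=2.

Answer: 5 1 8 4 9 3 2 6 7 / 4 7 6 2 1 8 3 9 5 / 3 2 9 5 6 7 4 1 8 / 2 6 4 8 7 5 1 3 9 / 1 5 7 3 4 9 6 8 2 / 8 9 3 1 2 6 5 7 4 / 6 4 2 9 8 1 7 5 3 / 9 3 1 7 5 2 8 4 6 / 7 8 5 6 3 4 9 2 1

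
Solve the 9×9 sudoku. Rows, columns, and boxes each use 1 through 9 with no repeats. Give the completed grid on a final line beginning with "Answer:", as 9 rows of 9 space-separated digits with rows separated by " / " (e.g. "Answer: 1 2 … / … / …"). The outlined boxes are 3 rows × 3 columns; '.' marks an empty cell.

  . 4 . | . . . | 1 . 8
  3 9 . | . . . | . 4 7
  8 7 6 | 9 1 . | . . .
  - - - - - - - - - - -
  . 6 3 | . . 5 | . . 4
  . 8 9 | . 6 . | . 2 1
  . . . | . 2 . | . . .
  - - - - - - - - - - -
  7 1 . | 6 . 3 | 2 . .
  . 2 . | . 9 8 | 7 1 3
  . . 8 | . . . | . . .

Step 1. [r6c2∈{5}] nothing but 5 survives at r6c2, so r6c2=5.
Step 2. [r9c7∈{4,5,6,9}] across col 7, 4 lands solely at r9c7. So r9c7=4.
Step 3. [r1c8∈{3,5,6,9}] r1c8 is the only open cell in row 1 admitting 9 ⇒ r1c8=9.
Step 4. [r6c3∈{1,4,7}] in col 3, 7 fits only at r6c3 ⇒ r6c3=7.
Step 5. [r6c6∈{1,4,9}] in col 6, 9 fits only at r6c6 ⇒ r6c6=9.
Step 6. [r5c1∈{4}] r5c1 has the single candidate 4. So r5c1=4.
Step 7. [r5c6∈{7}] r5c6 has the single candidate 7. So r5c6=7.
Step 8. [r4c5∈{8}] r4c5 has the single candidate 8. So r4c5=8.
Step 9. [r2c5∈{5}] r2c5 has the single candidate 5 ⇒ r2c5=5.
Step 10. [r6c9∈{6}] r6c9 is down to just 6, so r6c9=6.
Step 11. [r4c4∈{1}] r4c4 is down to just 1 ⇒ r4c4=1.
Step 12. [r5c4∈{3}] r5c4's peers cover all but 3 ⇒ r5c4=3.
Step 13. [r9c1∈{5,6,9}] 9 has one home in col 1: r9c1, so r9c1=9.
Step 14. [r9c9∈{5}] r9c9's peers cover all but 5 ⇒ r9c9=5.
Step 15. [r7c3∈{4,5}] row 7 places 5 nowhere but r7c3 ⇒ r7c3=5.
Step 16. [r1c3∈{2}] r1c3's peers cover all but 2. So r1c3=2.
Step 17. [r9c5∈{7}] r9c5's peers cover all but 7. So r9c5=7.
Step 18. [r3c8∈{3,5}] col 8 places 5 nowhere but r3c8 ⇒ r3c8=5.
Step 19. [r6c8∈{3,8}] col 8 places 3 nowhere but r6c8. So r6c8=3.
Step 20. [r9c4∈{2}] r9c4's peers cover all but 2 ⇒ r9c4=2.
Step 21. [r2c6∈{2,6}] r2c6 is the only open cell in row 2 admitting 2. So r2c6=2.
Step 22. [r8c4∈{4,5}] 5 has one home in row 8: r8c4. So r8c4=5.
Step 23. [r9c8∈{6}] r9c8 has the single candidate 6. So r9c8=6.
Step 24. [r4c8∈{7}] only 7 remains possible at r4c8, so r4c8=7.
Step 25. [r8c1∈{6}] r8c1's peers cover all but 6, so r8c1=6.
Step 26. [r1c4∈{7}] r1c4 has the single candidate 7 ⇒ r1c4=7.
Step 27. [r1c1∈{5}] r1c1 is down to just 5 ⇒ r1c1=5.
Step 28. [r4c1∈{2}] nothing but 2 survives at r4c1. So r4c1=2.
Step 29. [r7c8∈{8}] nothing but 8 survives at r7c8. So r7c8=8.
Step 30. [r1c6∈{6}] only 6 remains possible at r1c6, so r1c6=6.
Step 31. [r9c2∈{3}] r9c2's peers cover all but 3 ⇒ r9c2=3.
Step 32. [r2c3∈{1}] r2c3 is down to just 1, so r2c3=1.
Step 33. [r7c5∈{4}] nothing but 4 survives at r7c5, so r7c5=4.
Step 34. [r2c7∈{6}] r2c7 has the single candidate 6. So r2c7=6.
Step 35. [r4c7∈{9}] r4c7's peers cover all but 9, so r4c7=9.
Step 36. [r6c1∈{1}] nothing but 1 survives at r6c1, so r6c1=1.
Step 37. [r2c4∈{8}] nothing but 8 survives at r2c4. So r2c4=8.
Step 38. [r6c7∈{8}] only 8 remains possible at r6c7 ⇒ r6c7=8.
Step 39. [r3c7∈{3}] r3c7 is down to just 3 ⇒ r3c7=3.
Step 40. [r3c9∈{2}] r3c9 is down to just 2 ⇒ r3c9=2.
Step 41. [r6c4∈{4}] r6c4 is down to just 4. So r6c4=4.
Step 42. [r5c7∈{5}] only 5 remains possible at r5c7, so r5c7=5.
Step 43. [r1c5∈{3}] r1c5 is down to just 3. So r1c5=3.
Step 44. [r9c6∈{1}] only 1 remains possible at r9c6 ⇒ r9c6=1.
Step 45. [r3c6∈{4}] r3c6 is down to just 4. So r3c6=4.
Step 46. [r8c3∈{4}] nothing but 4 survives at r8c3, so r8c3=4.
Step 47. [r7c9∈{9}] r7c9 has the single candidate 9 ⇒ r7c9=9.

Answer: 5 4 2 7 3 6 1 9 8 / 3 9 1 8 5 2 6 4 7 / 8 7 6 9 1 4 3 5 2 / 2 6 3 1 8 5 9 7 4 / 4 8 9 3 6 7 5 2 1 / 1 5 7 4 2 9 8 3 6 / 7 1 5 6 4 3 2 8 9 / 6 2 4 5 9 8 7 1 3 / 9 3 8 2 7 1 4 6 5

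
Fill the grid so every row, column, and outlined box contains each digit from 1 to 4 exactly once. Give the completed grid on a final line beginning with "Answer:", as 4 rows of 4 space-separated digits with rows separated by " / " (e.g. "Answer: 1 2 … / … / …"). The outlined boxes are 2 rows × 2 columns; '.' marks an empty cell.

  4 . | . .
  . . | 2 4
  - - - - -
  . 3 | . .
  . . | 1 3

Step 1. [r1c2∈{1,2}] across row 1, 2 lands solely at r1c2. So r1c2=2.
Step 2. [r3c1∈{1,2}] in row 3, 1 fits only at r3c1, so r3c1=1.
Step 3. [r1c4∈{1}] r1c4 is down to just 1 ⇒ r1c4=1.
Step 4. [r2c2∈{1}] r2c2 has the single candidate 1. So r2c2=1.
Step 5. [r4c1∈{2}] only 2 remains possible at r4c1. So r4c1=2.
Step 6. [r3c3∈{4}] r3c3 has the single candidate 4 ⇒ r3c3=4.
Step 7. [r3c4∈{2}] only 2 remains possible at r3c4, so r3c4=2.
Step 8. [r1c3∈{3}] r1c3 is down to just 3. So r1c3=3.
Step 9. [r4c2∈{4}] only 4 remains possible at r4c2, so r4c2=4.
Step 10. [r2c1∈{3}] r2c1 is down to just 3 ⇒ r2c1=3.

Answer: 4 2 3 1 / 3 1 2 4 / 1 3 4 2 / 2 4 1 3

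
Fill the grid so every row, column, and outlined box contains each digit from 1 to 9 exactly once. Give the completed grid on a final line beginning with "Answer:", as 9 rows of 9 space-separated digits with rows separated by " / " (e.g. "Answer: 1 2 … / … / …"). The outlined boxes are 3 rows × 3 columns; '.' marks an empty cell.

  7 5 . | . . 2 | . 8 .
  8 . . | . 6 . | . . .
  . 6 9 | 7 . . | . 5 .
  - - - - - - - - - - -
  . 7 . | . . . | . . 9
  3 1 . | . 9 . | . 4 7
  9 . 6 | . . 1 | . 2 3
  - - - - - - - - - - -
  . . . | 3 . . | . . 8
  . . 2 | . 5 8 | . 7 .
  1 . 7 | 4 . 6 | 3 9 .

Step 1. [r5c6∈{5}] nothing but 5 survives at r5c6 ⇒ r5c6=5.
Step 2. [r6c4∈{8}] only 8 remains possible at r6c4 ⇒ r6c4=8.
Step 3. [r6c2∈{4}] only 4 remains possible at r6c2, so r6c2=4.
Step 4. [r2c7∈{1,2,4,7,9}] in row 2, 7 fits only at r2c7, so r2c7=7.
Step 5. [r2c8∈{1,3}] r2c8 is the only open cell in col 8 admitting 3. So r2c8=3.
Step 6. [r1c7∈{1,4,6,9}] r1c7 is the only open cell in col 7 admitting 9. So r1c7=9.
Step 7. [r1c4∈{1}] nothing but 1 survives at r1c4 ⇒ r1c4=1.
Step 8. [r7c5∈{1,2,7}] across col 5, 1 lands solely at r7c5 ⇒ r7c5=1.
Step 9. [r7c8∈{6}] nothing but 6 survives at r7c8. So r7c8=6.
Step 10. [r4c1∈{2,5}] in box 4, 2 fits only at r4c1, so r4c1=2.
Step 11. [r3c1∈{4}] r3c1's peers cover all but 4, so r3c1=4.
Step 12. [r7c7∈{2,4,5}] r7c7 is the only open cell in row 7 admitting 2, so r7c7=2.
Step 13. [r3c7∈{1}] r3c7 has the single candidate 1, so r3c7=1.
Step 14. [r4c3∈{5,8}] 5 has one home in box 4: r4c3 ⇒ r4c3=5.
Step 15. [r8c4∈{9}] r8c4's peers cover all but 9 ⇒ r8c4=9.
Step 16. [r3c6∈{3}] nothing but 3 survives at r3c6, so r3c6=3.
Step 17. [r1c5∈{4}] r1c5's peers cover all but 4. So r1c5=4.
Step 18. [r2c9∈{2,4}] r2c9 is the only open cell in row 2 admitting 4, so r2c9=4.
Step 19. [r4c4∈{6}] nothing but 6 survives at r4c4, so r4c4=6.
Step 20. [r5c3∈{8}] r5c3's peers cover all but 8. So r5c3=8.
Step 21. [r4c5∈{3}] r4c5 is down to just 3 ⇒ r4c5=3.
Step 22. [r1c3∈{3}] nothing but 3 survives at r1c3, so r1c3=3.
Step 23. [r2c4∈{5}] r2c4 has the single candidate 5. So r2c4=5.
Step 24. [r2c2∈{2}] r2c2 is down to just 2, so r2c2=2.
Step 25. [r6c7∈{5}] nothing but 5 survives at r6c7. So r6c7=5.
Step 26. [r8c1∈{6}] r8c1 has the single candidate 6 ⇒ r8c1=6.
Step 27. [r4c8∈{1}] nothing but 1 survives at r4c8, so r4c8=1.
Step 28. [r5c7∈{6}] r5c7 has the single candidate 6 ⇒ r5c7=6.
Step 29. [r2c3∈{1}] nothing but 1 survives at r2c3, so r2c3=1.
Step 30. [r4c6∈{4}] r4c6 is down to just 4, so r4c6=4.
Step 31. [r9c5∈{2}] r9c5 is down to just 2. So r9c5=2.
Step 32. [r9c2∈{8}] only 8 remains possible at r9c2. So r9c2=8.
Step 33. [r7c2∈{9}] r7c2 has the single candidate 9. So r7c2=9.
Step 34. [r8c7∈{4}] nothing but 4 survives at r8c7, so r8c7=4.
Step 35. [r9c9∈{5}] only 5 remains possible at r9c9 ⇒ r9c9=5.
Step 36. [r1c9∈{6}] r1c9's peers cover all but 6. So r1c9=6.
Step 37. [r7c1∈{5}] nothing but 5 survives at r7c1 ⇒ r7c1=5.
Step 38. [r4c7∈{8}] only 8 remains possible at r4c7. So r4c7=8.
Step 39. [r3c5∈{8}] r3c5 is down to just 8, so r3c5=8.
Step 40. [r7c6∈{7}] r7c6 is down to just 7, so r7c6=7.
Step 41. [r2c6∈{9}] r2c6 has the single candidate 9 ⇒ r2c6=9.
Step 42. [r8c2∈{3}] r8c2 has the single candidate 3. So r8c2=3.
Step 43. [r3c9∈{2}] r3c9's peers cover all but 2, so r3c9=2.
Step 44. [r8c9∈{1}] r8c9 is down to just 1 ⇒ r8c9=1.
Step 45. [r7c3∈{4}] r7c3's peers cover all but 4 ⇒ r7c3=4.
Step 46. [r6c5∈{7}] r6c5 is down to just 7 ⇒ r6c5=7.
Step 47. [r5c4∈{2}] nothing but 2 survives at r5c4, so r5c4=2.

Answer: 7 5 3 1 4 2 9 8 6 / 8 2 1 5 6 9 7 3 4 / 4 6 9 7 8 3 1 5 2 / 2 7 5 6 3 4 8 1 9 / 3 1 8 2 9 5 6 4 7 / 9 4 6 8 7 1 5 2 3 / 5 9 4 3 1 7 2 6 8 / 6 3 2 9 5 8 4 7 1 / 1 8 7 4 2 6 3 9 5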